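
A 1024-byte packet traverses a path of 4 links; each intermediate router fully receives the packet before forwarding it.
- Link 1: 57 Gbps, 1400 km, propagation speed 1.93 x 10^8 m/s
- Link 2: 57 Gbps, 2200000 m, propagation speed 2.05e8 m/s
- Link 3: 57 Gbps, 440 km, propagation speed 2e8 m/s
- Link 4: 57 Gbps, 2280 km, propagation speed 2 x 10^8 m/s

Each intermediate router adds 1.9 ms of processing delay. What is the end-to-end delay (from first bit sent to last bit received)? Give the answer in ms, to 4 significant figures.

37.29 ms

L = 1024 × 8 = 8192 bits.
Transmission delay per hop = L/R = 8192/57000000000 = 0.000143719 ms; 4 hops → 0.000574877 ms.
Propagation delays (d/s per hop): 7.25389, 10.7317, 2.2, 11.4 ms; sum = 31.5856 ms.
Processing at 3 router(s): 3 × 1.9 ms = 5.7 ms.
End-to-end = 37.29 ms.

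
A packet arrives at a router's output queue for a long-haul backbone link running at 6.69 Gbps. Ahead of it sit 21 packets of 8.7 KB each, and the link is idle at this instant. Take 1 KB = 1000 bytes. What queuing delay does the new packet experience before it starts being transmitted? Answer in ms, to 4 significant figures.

0.2185 ms

Each queued packet: L/R = 69600/6690000000 = 0.0104036 ms.
21 queued → 0.218475 ms.
Queuing delay = 0.2185 ms.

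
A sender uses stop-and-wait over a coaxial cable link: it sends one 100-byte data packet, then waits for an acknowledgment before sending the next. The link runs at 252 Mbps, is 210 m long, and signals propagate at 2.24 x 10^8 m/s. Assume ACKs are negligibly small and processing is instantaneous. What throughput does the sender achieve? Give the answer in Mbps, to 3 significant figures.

158 Mbps

t_tx = L/R = 800/252000000 = 3.1746e-06 s.
t_prop = 210/2.24e+08 = 9.375e-07 s; RTT = 1.875e-06 s.
Cycle = t_tx + RTT = 5.0496e-06 s.
Throughput = L / cycle = 800 / 5.0496e-06 = 158 Mbps.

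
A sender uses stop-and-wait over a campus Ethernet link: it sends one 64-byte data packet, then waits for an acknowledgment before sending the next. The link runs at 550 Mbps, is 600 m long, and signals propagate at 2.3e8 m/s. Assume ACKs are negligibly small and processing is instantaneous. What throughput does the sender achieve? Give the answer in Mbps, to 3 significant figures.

83.3 Mbps

t_tx = L/R = 512/550000000 = 9.30909e-07 s.
t_prop = 600/2.3e+08 = 2.6087e-06 s; RTT = 5.21739e-06 s.
Cycle = t_tx + RTT = 6.1483e-06 s.
Throughput = L / cycle = 512 / 6.1483e-06 = 83.3 Mbps.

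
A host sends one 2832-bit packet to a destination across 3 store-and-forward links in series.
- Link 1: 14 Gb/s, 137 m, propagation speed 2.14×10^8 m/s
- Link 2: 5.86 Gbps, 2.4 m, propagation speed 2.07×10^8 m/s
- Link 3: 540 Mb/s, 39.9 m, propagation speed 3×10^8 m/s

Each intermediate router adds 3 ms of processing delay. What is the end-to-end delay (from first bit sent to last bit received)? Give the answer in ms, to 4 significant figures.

6.007 ms

Transmission delays (L/R per hop): 0.000202286, 0.000483276, 0.00524444 ms; sum = 0.00593001 ms.
Propagation delays (d/s per hop): 0.000640187, 1.15942e-05, 0.000133 ms; sum = 0.000784781 ms.
Processing at 2 router(s): 2 × 3 ms = 6 ms.
End-to-end = 6.007 ms.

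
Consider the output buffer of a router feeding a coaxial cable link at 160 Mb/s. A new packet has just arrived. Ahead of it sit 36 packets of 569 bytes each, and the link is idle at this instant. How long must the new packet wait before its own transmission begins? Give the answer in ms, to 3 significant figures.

1.02 ms

Each queued packet: L/R = 4552/160000000 = 0.02845 ms.
36 queued → 1.0242 ms.
Queuing delay = 1.02 ms.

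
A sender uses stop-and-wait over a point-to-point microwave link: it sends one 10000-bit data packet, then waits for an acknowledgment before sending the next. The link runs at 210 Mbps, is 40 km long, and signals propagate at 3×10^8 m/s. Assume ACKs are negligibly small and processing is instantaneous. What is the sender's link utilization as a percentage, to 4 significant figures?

t_tx = L/R = 10000/210000000 = 4.7619e-05 s.
t_prop = 40000/300000000 = 0.000133333 s; RTT = 0.000266667 s.
Cycle = t_tx + RTT = 0.000314286 s.
Utilization = t_tx / cycle = 4.7619e-05/0.000314286 = 15.15 %.

15.15 %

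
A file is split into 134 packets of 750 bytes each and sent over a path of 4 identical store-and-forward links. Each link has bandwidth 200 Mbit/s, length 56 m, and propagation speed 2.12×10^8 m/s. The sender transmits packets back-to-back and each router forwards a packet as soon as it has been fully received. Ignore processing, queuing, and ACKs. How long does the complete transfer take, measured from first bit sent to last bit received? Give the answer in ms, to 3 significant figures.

Per-hop transmission t_tx = L/R = 6000/200000000 = 0.03 ms.
Per-hop propagation t_prop = 56/212000000 = 0.000264151 ms.
Pipeline fill: first packet needs 4·t_tx to clear all hops; remaining 133 packets each add one t_tx.
Total = (4+134-1)·t_tx + 4·t_prop = 137·0.03 + 4·0.000264151 = 4.11 ms.

4.11 ms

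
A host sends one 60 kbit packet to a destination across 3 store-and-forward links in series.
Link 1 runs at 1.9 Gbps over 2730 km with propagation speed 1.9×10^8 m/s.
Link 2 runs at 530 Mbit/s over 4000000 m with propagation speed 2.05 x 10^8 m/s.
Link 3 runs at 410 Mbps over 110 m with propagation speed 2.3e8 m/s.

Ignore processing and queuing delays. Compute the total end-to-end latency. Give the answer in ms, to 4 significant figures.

L = 60000 bits.
Transmission delays (L/R per hop): 0.0315789, 0.113208, 0.146341 ms; sum = 0.291128 ms.
Propagation delays (d/s per hop): 14.3684, 19.5122, 0.000478261 ms; sum = 33.8811 ms.
End-to-end = 34.17 ms.

34.17 ms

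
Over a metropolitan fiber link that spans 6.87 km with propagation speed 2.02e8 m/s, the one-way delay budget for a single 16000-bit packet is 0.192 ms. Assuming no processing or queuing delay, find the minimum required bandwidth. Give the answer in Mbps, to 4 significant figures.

Propagation delay = 6870 / 202000000 = 0.0340099 ms.
Transmission budget = 0.192 − 0.0340099 = 0.15799 ms.
R ≥ L / t_tx = 16000 bits / 0.00015799 s = 101.3 Mbps.

101.3 Mbps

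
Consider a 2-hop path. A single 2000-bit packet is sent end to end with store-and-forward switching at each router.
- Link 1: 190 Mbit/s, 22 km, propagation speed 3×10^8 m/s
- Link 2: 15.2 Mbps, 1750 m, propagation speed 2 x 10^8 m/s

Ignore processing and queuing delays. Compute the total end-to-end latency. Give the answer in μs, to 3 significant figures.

224 μs

Transmission delays (L/R per hop): 10.5263, 131.579 μs; sum = 142.105 μs.
Propagation delays (d/s per hop): 73.3333, 8.75 μs; sum = 82.0833 μs.
End-to-end = 224 μs.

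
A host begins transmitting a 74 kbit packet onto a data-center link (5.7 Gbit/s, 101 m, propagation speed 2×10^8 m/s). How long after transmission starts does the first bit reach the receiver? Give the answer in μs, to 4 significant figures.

0.5050 μs

First bit experiences only propagation delay: d/s = 101/200000000 = 0.5050 μs.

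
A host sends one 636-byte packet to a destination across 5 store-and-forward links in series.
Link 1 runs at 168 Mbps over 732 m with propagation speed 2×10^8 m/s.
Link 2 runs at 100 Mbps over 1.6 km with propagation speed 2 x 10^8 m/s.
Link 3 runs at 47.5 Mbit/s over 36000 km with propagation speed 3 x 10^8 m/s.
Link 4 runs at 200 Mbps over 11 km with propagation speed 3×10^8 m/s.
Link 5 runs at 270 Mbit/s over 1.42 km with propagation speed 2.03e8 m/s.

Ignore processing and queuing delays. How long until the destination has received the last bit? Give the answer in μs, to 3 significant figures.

L = 636 × 8 = 5088 bits.
Transmission delays (L/R per hop): 30.2857, 50.88, 107.116, 25.44, 18.8444 μs; sum = 232.566 μs.
Propagation delays (d/s per hop): 3.66, 8, 120000, 36.6667, 6.99507 μs; sum = 120055 μs.
End-to-end = 120000 μs.

120000 μs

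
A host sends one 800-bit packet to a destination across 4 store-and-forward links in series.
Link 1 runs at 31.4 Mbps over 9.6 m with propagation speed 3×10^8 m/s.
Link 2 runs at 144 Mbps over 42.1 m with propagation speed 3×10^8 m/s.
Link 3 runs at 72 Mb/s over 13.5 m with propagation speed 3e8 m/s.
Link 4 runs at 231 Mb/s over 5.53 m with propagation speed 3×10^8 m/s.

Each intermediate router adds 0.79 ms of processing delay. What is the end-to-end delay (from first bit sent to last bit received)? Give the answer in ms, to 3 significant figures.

Transmission delays (L/R per hop): 0.0254777, 0.00555556, 0.0111111, 0.0034632 ms; sum = 0.0456076 ms.
Propagation delays (d/s per hop): 3.2e-05, 0.000140333, 4.5e-05, 1.84333e-05 ms; sum = 0.000235767 ms.
Processing at 3 router(s): 3 × 0.79 ms = 2.37 ms.
End-to-end = 2.42 ms.

2.42 ms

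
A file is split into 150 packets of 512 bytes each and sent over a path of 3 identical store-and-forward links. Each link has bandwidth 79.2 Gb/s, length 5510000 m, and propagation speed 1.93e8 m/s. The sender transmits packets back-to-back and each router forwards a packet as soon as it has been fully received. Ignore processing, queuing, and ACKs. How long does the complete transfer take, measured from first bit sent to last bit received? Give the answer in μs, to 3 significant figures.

Per-hop transmission t_tx = L/R = 4096/79200000000 = 0.0517172 μs.
Per-hop propagation t_prop = 5510000/193000000 = 28549.2 μs.
Pipeline fill: first packet needs 3·t_tx to clear all hops; remaining 149 packets each add one t_tx.
Total = (3+150-1)·t_tx + 3·t_prop = 152·0.0517172 + 3·28549.2 = 85700 μs.

85700 μs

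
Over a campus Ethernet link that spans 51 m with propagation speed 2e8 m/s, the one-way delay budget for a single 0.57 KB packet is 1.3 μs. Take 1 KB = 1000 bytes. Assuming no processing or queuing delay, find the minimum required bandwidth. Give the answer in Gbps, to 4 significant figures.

L = 4560 bits.
Propagation delay = 51 / 200000000 = 0.255 μs.
Transmission budget = 1.3 − 0.255 = 1.045 μs.
R ≥ L / t_tx = 4560 bits / 1.045e-06 s = 4.364 Gbps.

4.364 Gbps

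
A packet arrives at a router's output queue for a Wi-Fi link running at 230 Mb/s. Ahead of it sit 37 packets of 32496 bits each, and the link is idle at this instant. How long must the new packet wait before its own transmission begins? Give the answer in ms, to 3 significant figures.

5.23 ms

Each queued packet: L/R = 32496/230000000 = 0.141287 ms.
37 queued → 5.22762 ms.
Queuing delay = 5.23 ms.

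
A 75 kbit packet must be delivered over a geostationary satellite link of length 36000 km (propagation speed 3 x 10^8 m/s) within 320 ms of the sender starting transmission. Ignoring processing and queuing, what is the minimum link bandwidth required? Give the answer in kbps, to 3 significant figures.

Propagation delay = 36000000 / 300000000 = 120 ms.
Transmission budget = 320 − 120 = 200 ms.
R ≥ L / t_tx = 75000 bits / 0.2 s = 375 kbps.

375 kbps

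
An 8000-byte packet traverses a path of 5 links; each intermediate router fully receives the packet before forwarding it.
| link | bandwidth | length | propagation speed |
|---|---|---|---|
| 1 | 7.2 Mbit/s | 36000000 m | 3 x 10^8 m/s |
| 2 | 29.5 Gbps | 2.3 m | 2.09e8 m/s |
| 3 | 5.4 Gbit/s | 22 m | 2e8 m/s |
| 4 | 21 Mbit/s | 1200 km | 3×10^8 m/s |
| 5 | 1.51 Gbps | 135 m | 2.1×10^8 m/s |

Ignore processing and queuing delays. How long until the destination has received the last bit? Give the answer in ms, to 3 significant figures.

L = 8000 × 8 = 64000 bits.
Transmission delays (L/R per hop): 8.88889, 0.00216949, 0.0118519, 3.04762, 0.0423841 ms; sum = 11.9929 ms.
Propagation delays (d/s per hop): 120, 1.10048e-05, 0.00011, 4, 0.000642857 ms; sum = 124.001 ms.
End-to-end = 136 ms.

136 ms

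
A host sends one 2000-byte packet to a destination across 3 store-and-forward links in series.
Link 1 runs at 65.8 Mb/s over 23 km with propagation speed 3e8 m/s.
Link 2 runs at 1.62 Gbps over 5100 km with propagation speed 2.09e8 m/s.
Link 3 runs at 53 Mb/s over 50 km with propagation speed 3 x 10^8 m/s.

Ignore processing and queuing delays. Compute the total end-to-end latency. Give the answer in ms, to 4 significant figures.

L = 2000 × 8 = 16000 bits.
Transmission delays (L/R per hop): 0.243161, 0.00987654, 0.301887 ms; sum = 0.554924 ms.
Propagation delays (d/s per hop): 0.0766667, 24.4019, 0.166667 ms; sum = 24.6452 ms.
End-to-end = 25.20 ms.

25.20 ms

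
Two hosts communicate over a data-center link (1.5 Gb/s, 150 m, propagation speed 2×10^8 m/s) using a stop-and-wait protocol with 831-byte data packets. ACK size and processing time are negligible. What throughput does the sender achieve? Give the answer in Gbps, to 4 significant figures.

t_tx = L/R = 6648/1500000000 = 4.432e-06 s.
t_prop = 150/200000000 = 7.5e-07 s; RTT = 1.5e-06 s.
Cycle = t_tx + RTT = 5.932e-06 s.
Throughput = L / cycle = 6648 / 5.932e-06 = 1.121 Gbps.

1.121 Gbps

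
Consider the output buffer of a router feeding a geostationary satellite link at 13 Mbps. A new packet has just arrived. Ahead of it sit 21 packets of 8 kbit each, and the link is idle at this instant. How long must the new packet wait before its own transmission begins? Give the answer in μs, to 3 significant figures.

Each queued packet: L/R = 8000/13000000 = 615.385 μs.
21 queued → 12923.1 μs.
Queuing delay = 12900 μs.

12900 μs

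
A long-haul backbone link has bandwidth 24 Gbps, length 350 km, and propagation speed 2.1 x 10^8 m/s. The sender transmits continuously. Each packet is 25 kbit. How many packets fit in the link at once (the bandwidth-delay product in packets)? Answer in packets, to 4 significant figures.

1600 packets

Propagation delay = 350000 / 210000000 = 0.00166667 s.
BDP = R × t_prop = 24000000000 × 0.00166667 = 40000000 bits.
In packets of 25000 bits: 1600 packets.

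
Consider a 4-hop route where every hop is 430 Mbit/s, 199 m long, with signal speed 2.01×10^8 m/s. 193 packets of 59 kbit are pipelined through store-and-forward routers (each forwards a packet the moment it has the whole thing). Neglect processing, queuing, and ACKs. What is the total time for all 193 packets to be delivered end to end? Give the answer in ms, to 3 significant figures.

Per-hop transmission t_tx = L/R = 59000/430000000 = 0.137209 ms.
Per-hop propagation t_prop = 199/2.01e+08 = 0.00099005 ms.
Pipeline fill: first packet needs 4·t_tx to clear all hops; remaining 192 packets each add one t_tx.
Total = (4+193-1)·t_tx + 4·t_prop = 196·0.137209 + 4·0.00099005 = 26.9 ms.

26.9 ms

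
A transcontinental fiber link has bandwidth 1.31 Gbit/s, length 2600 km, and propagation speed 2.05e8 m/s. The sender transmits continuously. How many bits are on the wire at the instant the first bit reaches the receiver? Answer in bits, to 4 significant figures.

Propagation delay = 2600000 / 2.05e+08 = 0.0126829 s.
BDP = R × t_prop = 1310000000 × 0.0126829 = 16614600 bits.

16610000 bits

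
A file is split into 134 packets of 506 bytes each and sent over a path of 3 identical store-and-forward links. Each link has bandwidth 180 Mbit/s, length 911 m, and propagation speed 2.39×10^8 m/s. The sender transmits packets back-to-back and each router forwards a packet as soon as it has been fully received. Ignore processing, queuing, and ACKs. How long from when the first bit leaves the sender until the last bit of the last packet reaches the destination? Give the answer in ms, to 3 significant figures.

3.07 ms

Per-hop transmission t_tx = L/R = 4048/180000000 = 0.0224889 ms.
Per-hop propagation t_prop = 911/239000000 = 0.00381172 ms.
Pipeline fill: first packet needs 3·t_tx to clear all hops; remaining 133 packets each add one t_tx.
Total = (3+134-1)·t_tx + 3·t_prop = 136·0.0224889 + 3·0.00381172 = 3.07 ms.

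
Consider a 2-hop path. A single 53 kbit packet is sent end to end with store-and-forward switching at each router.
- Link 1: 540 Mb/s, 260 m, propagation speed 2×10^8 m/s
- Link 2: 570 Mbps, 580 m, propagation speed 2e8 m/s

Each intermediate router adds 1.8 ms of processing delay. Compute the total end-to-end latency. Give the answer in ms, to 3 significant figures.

2.00 ms

L = 53000 bits.
Transmission delays (L/R per hop): 0.0981481, 0.0929825 ms; sum = 0.191131 ms.
Propagation delays (d/s per hop): 0.0013, 0.0029 ms; sum = 0.0042 ms.
Processing at 1 router(s): 1 × 1.8 ms = 1.8 ms.
End-to-end = 2.00 ms.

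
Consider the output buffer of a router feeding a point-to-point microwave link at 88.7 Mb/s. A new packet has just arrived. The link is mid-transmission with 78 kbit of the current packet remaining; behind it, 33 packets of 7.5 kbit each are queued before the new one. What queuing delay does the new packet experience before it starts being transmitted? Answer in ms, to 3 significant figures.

3.67 ms

Each queued packet: L/R = 7500/88700000 = 0.0845547 ms.
33 queued → 2.7903 ms.
Plus remaining 78000 bits of current packet: 0.879369 ms.
Queuing delay = 3.67 ms.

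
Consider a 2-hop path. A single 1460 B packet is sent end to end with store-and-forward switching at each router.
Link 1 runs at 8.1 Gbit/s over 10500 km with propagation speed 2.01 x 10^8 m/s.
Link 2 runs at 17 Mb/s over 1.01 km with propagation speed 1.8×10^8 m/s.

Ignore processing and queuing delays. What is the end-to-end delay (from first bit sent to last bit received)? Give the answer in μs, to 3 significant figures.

52900 μs

L = 1460 × 8 = 11680 bits.
Transmission delays (L/R per hop): 1.44198, 687.059 μs; sum = 688.501 μs.
Propagation delays (d/s per hop): 52238.8, 5.61111 μs; sum = 52244.4 μs.
End-to-end = 52900 μs.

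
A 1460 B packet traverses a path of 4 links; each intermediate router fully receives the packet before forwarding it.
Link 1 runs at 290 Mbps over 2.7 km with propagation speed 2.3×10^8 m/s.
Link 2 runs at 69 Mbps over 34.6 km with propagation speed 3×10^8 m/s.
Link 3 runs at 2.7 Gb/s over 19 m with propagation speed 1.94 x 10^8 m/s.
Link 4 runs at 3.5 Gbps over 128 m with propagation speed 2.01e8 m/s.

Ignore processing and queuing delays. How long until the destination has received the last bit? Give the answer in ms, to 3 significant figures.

L = 1460 × 8 = 11680 bits.
Transmission delays (L/R per hop): 0.0402759, 0.169275, 0.00432593, 0.00333714 ms; sum = 0.217214 ms.
Propagation delays (d/s per hop): 0.0117391, 0.115333, 9.79381e-05, 0.000636816 ms; sum = 0.127807 ms.
End-to-end = 0.345 ms.

0.345 ms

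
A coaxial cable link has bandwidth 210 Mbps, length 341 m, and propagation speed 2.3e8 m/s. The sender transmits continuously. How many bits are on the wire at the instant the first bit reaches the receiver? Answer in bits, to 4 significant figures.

311.3 bits

Propagation delay = 341 / 2.3e+08 = 1.48261e-06 s.
BDP = R × t_prop = 210000000 × 1.48261e-06 = 311.348 bits.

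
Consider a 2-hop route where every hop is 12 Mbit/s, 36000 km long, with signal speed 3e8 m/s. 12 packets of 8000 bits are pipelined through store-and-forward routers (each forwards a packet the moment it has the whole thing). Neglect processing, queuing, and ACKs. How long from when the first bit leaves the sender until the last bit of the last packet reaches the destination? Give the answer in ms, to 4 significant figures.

Per-hop transmission t_tx = L/R = 8000/12000000 = 0.666667 ms.
Per-hop propagation t_prop = 36000000/300000000 = 120 ms.
Pipeline fill: first packet needs 2·t_tx to clear all hops; remaining 11 packets each add one t_tx.
Total = (2+12-1)·t_tx + 2·t_prop = 13·0.666667 + 2·120 = 248.7 ms.

248.7 ms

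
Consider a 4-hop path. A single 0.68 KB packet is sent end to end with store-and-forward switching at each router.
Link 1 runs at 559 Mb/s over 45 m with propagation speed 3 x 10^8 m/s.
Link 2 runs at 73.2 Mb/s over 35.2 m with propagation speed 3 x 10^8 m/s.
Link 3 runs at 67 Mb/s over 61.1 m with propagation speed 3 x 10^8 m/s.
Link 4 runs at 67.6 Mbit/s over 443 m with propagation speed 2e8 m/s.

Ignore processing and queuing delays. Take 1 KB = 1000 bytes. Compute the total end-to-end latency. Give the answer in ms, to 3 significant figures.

0.248 ms

L = 5440 bits.
Transmission delays (L/R per hop): 0.00973166, 0.0743169, 0.081194, 0.0804734 ms; sum = 0.245716 ms.
Propagation delays (d/s per hop): 0.00015, 0.000117333, 0.000203667, 0.002215 ms; sum = 0.002686 ms.
End-to-end = 0.248 ms.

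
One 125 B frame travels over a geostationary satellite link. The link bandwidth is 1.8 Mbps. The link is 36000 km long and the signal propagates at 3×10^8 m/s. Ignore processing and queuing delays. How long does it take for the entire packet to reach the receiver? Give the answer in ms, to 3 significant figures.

121 ms

L = 125 × 8 = 1000 bits.
Transmission delay = L/R = 1000 / 1800000 = 0.555556 ms.
Propagation delay = d/s = 36000000 m / 300000000 m/s = 120 ms.
Total = 121 ms.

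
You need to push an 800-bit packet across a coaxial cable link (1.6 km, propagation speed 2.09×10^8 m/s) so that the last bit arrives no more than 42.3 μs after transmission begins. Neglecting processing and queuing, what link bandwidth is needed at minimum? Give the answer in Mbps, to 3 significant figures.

Propagation delay = 1600 / 209000000 = 7.6555 μs.
Transmission budget = 42.3 − 7.6555 = 34.6445 μs.
R ≥ L / t_tx = 800 bits / 3.46445e-05 s = 23.1 Mbps.

23.1 Mbps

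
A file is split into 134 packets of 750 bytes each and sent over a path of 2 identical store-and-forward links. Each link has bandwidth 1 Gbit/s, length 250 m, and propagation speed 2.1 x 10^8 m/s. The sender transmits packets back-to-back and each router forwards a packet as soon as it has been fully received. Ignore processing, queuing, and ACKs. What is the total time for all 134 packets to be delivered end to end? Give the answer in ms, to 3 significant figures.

0.812 ms

Per-hop transmission t_tx = L/R = 6000/1000000000 = 0.006 ms.
Per-hop propagation t_prop = 250/210000000 = 0.00119048 ms.
Pipeline fill: first packet needs 2·t_tx to clear all hops; remaining 133 packets each add one t_tx.
Total = (2+134-1)·t_tx + 2·t_prop = 135·0.006 + 2·0.00119048 = 0.812 ms.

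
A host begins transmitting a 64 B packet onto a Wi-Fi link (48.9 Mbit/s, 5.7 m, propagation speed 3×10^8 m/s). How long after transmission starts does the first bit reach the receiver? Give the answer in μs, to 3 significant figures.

0.0190 μs

First bit experiences only propagation delay: d/s = 5.7/300000000 = 0.0190 μs.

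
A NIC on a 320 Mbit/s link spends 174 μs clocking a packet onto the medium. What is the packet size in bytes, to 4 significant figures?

6960 bytes

L = R × t_tx = 320000000 b/s × 0.000174 s = 55680 bits.
In bytes: 55680 / 8 = 6960 bytes.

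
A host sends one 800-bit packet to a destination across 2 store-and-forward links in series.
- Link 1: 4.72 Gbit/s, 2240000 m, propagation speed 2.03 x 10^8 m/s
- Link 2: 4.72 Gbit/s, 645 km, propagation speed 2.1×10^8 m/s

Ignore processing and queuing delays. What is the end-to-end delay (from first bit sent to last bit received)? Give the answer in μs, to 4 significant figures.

Transmission delay per hop = L/R = 800/4720000000 = 0.169492 μs; 2 hops → 0.338983 μs.
Propagation delays (d/s per hop): 11034.5, 3071.43 μs; sum = 14105.9 μs.
End-to-end = 14110 μs.

14110 μs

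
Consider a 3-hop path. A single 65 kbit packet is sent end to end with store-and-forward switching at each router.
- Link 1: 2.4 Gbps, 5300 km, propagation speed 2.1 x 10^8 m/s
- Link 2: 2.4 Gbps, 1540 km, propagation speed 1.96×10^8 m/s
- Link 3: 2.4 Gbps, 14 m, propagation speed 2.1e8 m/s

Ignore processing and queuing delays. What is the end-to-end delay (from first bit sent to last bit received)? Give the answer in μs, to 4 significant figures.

L = 65000 bits.
Transmission delay per hop = L/R = 65000/2400000000 = 27.0833 μs; 3 hops → 81.25 μs.
Propagation delays (d/s per hop): 25238.1, 7857.14, 0.0666667 μs; sum = 33095.3 μs.
End-to-end = 33180 μs.

33180 μs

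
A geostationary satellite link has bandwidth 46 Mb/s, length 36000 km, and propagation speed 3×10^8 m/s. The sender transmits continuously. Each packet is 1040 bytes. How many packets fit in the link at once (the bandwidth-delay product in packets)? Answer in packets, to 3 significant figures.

663 packets

Propagation delay = 36000000 / 300000000 = 0.12 s.
BDP = R × t_prop = 46000000 × 0.12 = 5520000 bits.
In packets of 8320 bits: 663 packets.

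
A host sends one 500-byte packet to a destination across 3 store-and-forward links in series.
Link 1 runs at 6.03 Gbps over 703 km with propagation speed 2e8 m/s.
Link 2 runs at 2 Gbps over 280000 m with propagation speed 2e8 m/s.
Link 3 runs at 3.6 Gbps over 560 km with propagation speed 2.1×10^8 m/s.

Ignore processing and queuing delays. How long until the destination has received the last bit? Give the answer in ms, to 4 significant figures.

7.585 ms

L = 500 × 8 = 4000 bits.
Transmission delays (L/R per hop): 0.00066335, 0.002, 0.00111111 ms; sum = 0.00377446 ms.
Propagation delays (d/s per hop): 3.515, 1.4, 2.66667 ms; sum = 7.58167 ms.
End-to-end = 7.585 ms.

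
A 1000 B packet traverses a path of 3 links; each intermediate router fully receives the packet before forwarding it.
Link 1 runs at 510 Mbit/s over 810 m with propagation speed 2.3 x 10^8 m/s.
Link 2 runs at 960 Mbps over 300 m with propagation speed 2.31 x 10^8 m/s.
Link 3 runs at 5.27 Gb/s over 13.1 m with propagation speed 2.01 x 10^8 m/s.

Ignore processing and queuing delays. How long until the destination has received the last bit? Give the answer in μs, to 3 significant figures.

L = 1000 × 8 = 8000 bits.
Transmission delays (L/R per hop): 15.6863, 8.33333, 1.51803 μs; sum = 25.5376 μs.
Propagation delays (d/s per hop): 3.52174, 1.2987, 0.0651741 μs; sum = 4.88561 μs.
End-to-end = 30.4 μs.

30.4 μs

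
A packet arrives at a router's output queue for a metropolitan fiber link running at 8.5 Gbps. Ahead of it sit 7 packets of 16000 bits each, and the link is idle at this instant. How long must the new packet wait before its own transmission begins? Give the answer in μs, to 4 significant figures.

13.18 μs

Each queued packet: L/R = 16000/8500000000 = 1.88235 μs.
7 queued → 13.1765 μs.
Queuing delay = 13.18 μs.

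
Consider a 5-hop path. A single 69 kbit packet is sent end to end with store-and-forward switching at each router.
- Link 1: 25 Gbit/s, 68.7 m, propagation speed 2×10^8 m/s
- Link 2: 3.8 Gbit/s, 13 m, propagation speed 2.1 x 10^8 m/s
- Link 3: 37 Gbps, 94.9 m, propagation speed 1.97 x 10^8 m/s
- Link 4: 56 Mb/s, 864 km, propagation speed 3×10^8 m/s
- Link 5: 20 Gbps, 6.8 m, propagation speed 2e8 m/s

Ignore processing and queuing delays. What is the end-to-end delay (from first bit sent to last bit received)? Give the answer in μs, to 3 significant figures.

L = 69000 bits.
Transmission delays (L/R per hop): 2.76, 18.1579, 1.86486, 1232.14, 3.45 μs; sum = 1258.38 μs.
Propagation delays (d/s per hop): 0.3435, 0.0619048, 0.481726, 2880, 0.034 μs; sum = 2880.92 μs.
End-to-end = 4140 μs.

4140 μs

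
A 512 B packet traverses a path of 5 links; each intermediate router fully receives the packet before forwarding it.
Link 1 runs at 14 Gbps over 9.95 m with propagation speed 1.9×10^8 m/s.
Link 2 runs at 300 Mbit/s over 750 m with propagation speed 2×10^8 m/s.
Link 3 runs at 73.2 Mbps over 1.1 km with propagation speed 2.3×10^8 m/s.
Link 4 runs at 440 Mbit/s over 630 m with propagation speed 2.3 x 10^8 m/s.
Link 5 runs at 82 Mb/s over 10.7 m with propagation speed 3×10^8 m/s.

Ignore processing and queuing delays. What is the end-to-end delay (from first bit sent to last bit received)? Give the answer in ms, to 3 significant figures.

0.141 ms

L = 512 × 8 = 4096 bits.
Transmission delays (L/R per hop): 0.000292571, 0.0136533, 0.0559563, 0.00930909, 0.0499512 ms; sum = 0.129162 ms.
Propagation delays (d/s per hop): 5.23684e-05, 0.00375, 0.00478261, 0.00273913, 3.56667e-05 ms; sum = 0.0113598 ms.
End-to-end = 0.141 ms.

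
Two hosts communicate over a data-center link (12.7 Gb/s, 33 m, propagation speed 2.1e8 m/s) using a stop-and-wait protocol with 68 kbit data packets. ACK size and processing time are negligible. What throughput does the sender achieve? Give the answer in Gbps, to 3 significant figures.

12.0 Gbps

t_tx = L/R = 68000/12700000000 = 5.35433e-06 s.
t_prop = 33/210000000 = 1.57143e-07 s; RTT = 3.14286e-07 s.
Cycle = t_tx + RTT = 5.66862e-06 s.
Throughput = L / cycle = 68000 / 5.66862e-06 = 12.0 Gbps.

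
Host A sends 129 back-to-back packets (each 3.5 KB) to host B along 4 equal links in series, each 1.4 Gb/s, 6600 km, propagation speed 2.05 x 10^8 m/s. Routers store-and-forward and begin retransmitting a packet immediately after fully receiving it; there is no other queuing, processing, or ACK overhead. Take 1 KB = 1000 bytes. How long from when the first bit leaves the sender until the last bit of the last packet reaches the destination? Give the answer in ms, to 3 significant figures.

131 ms

Per-hop transmission t_tx = L/R = 28000/1400000000 = 0.02 ms.
Per-hop propagation t_prop = 6600000/2.05e+08 = 32.1951 ms.
Pipeline fill: first packet needs 4·t_tx to clear all hops; remaining 128 packets each add one t_tx.
Total = (4+129-1)·t_tx + 4·t_prop = 132·0.02 + 4·32.1951 = 131 ms.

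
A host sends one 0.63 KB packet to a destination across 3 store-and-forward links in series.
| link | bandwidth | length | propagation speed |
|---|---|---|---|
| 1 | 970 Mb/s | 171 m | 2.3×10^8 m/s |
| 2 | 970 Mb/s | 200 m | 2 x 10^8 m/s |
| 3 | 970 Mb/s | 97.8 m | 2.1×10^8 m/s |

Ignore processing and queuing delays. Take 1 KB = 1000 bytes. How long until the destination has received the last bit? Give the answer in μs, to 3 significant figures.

L = 5040 bits.
Transmission delay per hop = L/R = 5040/970000000 = 5.19588 μs; 3 hops → 15.5876 μs.
Propagation delays (d/s per hop): 0.743478, 1, 0.465714 μs; sum = 2.20919 μs.
End-to-end = 17.8 μs.

17.8 μs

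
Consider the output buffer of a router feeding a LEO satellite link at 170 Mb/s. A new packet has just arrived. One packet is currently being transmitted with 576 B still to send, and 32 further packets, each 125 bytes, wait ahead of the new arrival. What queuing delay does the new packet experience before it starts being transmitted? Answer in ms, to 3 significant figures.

0.215 ms

Each queued packet: L/R = 1000/170000000 = 0.00588235 ms.
32 queued → 0.188235 ms.
Plus remaining 4608 bits of current packet: 0.0271059 ms.
Queuing delay = 0.215 ms.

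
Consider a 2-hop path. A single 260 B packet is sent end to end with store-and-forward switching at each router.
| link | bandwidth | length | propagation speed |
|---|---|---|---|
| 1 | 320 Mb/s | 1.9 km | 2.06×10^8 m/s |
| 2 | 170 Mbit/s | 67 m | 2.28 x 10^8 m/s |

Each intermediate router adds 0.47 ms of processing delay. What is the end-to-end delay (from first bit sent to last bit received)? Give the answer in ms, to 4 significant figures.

0.4983 ms

L = 260 × 8 = 2080 bits.
Transmission delays (L/R per hop): 0.0065, 0.0122353 ms; sum = 0.0187353 ms.
Propagation delays (d/s per hop): 0.0092233, 0.00029386 ms; sum = 0.00951716 ms.
Processing at 1 router(s): 1 × 0.47 ms = 0.47 ms.
End-to-end = 0.4983 ms.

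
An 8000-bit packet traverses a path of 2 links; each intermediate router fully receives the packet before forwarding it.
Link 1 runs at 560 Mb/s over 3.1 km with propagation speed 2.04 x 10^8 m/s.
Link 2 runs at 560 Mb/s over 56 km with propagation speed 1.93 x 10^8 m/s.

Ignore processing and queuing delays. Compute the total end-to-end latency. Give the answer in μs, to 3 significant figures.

334 μs

Transmission delay per hop = L/R = 8000/560000000 = 14.2857 μs; 2 hops → 28.5714 μs.
Propagation delays (d/s per hop): 15.1961, 290.155 μs; sum = 305.352 μs.
End-to-end = 334 μs.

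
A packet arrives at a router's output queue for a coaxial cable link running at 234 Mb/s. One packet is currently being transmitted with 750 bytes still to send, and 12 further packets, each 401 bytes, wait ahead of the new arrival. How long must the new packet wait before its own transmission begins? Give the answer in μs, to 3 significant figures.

Each queued packet: L/R = 3208/234000000 = 13.7094 μs.
12 queued → 164.513 μs.
Plus remaining 6000 bits of current packet: 25.641 μs.
Queuing delay = 190 μs.

190 μs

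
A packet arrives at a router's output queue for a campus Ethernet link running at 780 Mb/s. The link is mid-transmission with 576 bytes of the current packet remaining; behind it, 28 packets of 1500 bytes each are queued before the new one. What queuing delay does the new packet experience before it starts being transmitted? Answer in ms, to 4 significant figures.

Each queued packet: L/R = 12000/780000000 = 0.0153846 ms.
28 queued → 0.430769 ms.
Plus remaining 4608 bits of current packet: 0.00590769 ms.
Queuing delay = 0.4367 ms.

0.4367 ms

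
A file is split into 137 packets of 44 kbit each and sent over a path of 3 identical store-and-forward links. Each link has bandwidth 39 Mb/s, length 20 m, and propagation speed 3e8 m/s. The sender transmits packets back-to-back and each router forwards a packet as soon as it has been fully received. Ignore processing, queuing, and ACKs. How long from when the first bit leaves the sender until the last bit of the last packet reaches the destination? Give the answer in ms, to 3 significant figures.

157 ms

Per-hop transmission t_tx = L/R = 44000/39000000 = 1.12821 ms.
Per-hop propagation t_prop = 20/300000000 = 6.66667e-05 ms.
Pipeline fill: first packet needs 3·t_tx to clear all hops; remaining 136 packets each add one t_tx.
Total = (3+137-1)·t_tx + 3·t_prop = 139·1.12821 + 3·6.66667e-05 = 157 ms.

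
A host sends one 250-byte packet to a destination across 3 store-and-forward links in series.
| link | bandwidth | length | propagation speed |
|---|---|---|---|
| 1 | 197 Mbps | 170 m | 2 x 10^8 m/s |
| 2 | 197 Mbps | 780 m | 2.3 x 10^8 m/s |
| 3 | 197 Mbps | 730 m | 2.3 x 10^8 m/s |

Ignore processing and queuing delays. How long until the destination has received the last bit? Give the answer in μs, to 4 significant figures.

37.87 μs

L = 250 × 8 = 2000 bits.
Transmission delay per hop = L/R = 2000/197000000 = 10.1523 μs; 3 hops → 30.4569 μs.
Propagation delays (d/s per hop): 0.85, 3.3913, 3.17391 μs; sum = 7.41522 μs.
End-to-end = 37.87 μs.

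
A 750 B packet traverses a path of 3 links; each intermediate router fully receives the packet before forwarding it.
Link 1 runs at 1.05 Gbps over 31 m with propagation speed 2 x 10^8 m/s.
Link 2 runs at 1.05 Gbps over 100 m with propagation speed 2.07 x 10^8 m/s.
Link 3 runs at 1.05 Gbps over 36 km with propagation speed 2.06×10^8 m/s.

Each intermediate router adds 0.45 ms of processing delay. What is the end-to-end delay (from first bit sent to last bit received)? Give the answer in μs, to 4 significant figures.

1093 μs

L = 750 × 8 = 6000 bits.
Transmission delay per hop = L/R = 6000/1050000000 = 5.71429 μs; 3 hops → 17.1429 μs.
Propagation delays (d/s per hop): 0.155, 0.483092, 174.757 μs; sum = 175.395 μs.
Processing at 2 router(s): 2 × 0.45 ms = 900 μs.
End-to-end = 1093 μs.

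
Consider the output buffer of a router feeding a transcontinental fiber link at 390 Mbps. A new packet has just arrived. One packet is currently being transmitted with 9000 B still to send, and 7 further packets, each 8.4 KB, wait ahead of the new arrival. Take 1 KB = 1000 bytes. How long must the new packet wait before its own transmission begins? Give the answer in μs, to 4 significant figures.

1391 μs

Each queued packet: L/R = 67200/390000000 = 172.308 μs.
7 queued → 1206.15 μs.
Plus remaining 72000 bits of current packet: 184.615 μs.
Queuing delay = 1391 μs.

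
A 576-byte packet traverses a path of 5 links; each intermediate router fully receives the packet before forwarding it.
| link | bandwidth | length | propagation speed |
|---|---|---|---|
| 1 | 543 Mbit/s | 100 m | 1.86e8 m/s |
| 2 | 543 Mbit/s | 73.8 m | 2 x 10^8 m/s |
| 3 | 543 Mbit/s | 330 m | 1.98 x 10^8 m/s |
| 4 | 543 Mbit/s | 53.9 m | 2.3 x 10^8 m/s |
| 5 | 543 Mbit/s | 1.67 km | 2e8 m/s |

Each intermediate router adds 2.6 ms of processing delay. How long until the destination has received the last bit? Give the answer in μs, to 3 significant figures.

10500 μs

L = 576 × 8 = 4608 bits.
Transmission delay per hop = L/R = 4608/543000000 = 8.48619 μs; 5 hops → 42.4309 μs.
Propagation delays (d/s per hop): 0.537634, 0.369, 1.66667, 0.234348, 8.35 μs; sum = 11.1576 μs.
Processing at 4 router(s): 4 × 2.6 ms = 10400 μs.
End-to-end = 10500 μs.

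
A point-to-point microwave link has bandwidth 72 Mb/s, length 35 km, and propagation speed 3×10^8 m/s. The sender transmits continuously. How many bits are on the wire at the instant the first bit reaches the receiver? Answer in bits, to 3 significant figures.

Propagation delay = 35000 / 300000000 = 0.000116667 s.
BDP = R × t_prop = 72000000 × 0.000116667 = 8400 bits.

8400 bits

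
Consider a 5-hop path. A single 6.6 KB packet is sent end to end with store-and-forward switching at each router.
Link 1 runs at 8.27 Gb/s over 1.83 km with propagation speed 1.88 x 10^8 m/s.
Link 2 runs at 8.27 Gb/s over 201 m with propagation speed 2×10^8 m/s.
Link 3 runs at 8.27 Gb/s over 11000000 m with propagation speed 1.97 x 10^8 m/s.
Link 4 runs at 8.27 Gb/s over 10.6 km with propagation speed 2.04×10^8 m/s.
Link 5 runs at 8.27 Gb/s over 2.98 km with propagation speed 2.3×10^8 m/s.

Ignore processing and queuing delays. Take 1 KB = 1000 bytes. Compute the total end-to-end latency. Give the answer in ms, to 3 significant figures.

55.9 ms

L = 52800 bits.
Transmission delay per hop = L/R = 52800/8270000000 = 0.00638452 ms; 5 hops → 0.0319226 ms.
Propagation delays (d/s per hop): 0.00973404, 0.001005, 55.8376, 0.0519608, 0.0129565 ms; sum = 55.9132 ms.
End-to-end = 55.9 ms.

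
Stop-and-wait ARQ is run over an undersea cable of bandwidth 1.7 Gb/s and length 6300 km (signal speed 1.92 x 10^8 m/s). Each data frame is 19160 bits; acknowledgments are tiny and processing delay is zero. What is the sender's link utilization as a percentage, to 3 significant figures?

t_tx = L/R = 19160/1700000000 = 1.12706e-05 s.
t_prop = 6300000/192000000 = 0.0328125 s; RTT = 0.065625 s.
Cycle = t_tx + RTT = 0.0656363 s.
Utilization = t_tx / cycle = 1.12706e-05/0.0656363 = 0.0172 %.

0.0172 %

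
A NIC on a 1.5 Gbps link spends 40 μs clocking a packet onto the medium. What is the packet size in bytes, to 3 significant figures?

L = R × t_tx = 1500000000 b/s × 4e-05 s = 60000 bits.
In bytes: 60000 / 8 = 7500 bytes.

7500 bytes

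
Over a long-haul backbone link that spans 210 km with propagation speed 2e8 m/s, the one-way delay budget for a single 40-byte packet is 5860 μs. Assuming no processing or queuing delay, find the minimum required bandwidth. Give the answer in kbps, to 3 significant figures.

L = 320 bits.
Propagation delay = 210000 / 200000000 = 1050 μs.
Transmission budget = 5860 − 1050 = 4810 μs.
R ≥ L / t_tx = 320 bits / 0.00481 s = 66.5 kbps.

66.5 kbps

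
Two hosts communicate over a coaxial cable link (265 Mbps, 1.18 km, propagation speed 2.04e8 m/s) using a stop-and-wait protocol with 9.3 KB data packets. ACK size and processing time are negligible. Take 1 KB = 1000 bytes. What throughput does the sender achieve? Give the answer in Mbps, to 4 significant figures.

t_tx = L/R = 74400/265000000 = 0.000280755 s.
t_prop = 1180/204000000 = 5.78431e-06 s; RTT = 1.15686e-05 s.
Cycle = t_tx + RTT = 0.000292323 s.
Throughput = L / cycle = 74400 / 0.000292323 = 254.5 Mbps.

254.5 Mbps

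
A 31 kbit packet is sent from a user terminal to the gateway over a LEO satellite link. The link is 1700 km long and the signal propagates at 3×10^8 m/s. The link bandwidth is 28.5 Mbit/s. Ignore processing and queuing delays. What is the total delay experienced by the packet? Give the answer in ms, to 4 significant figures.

L = 31000 bits.
Transmission delay = L/R = 31000 / 28500000 = 1.08772 ms.
Propagation delay = d/s = 1700000 m / 300000000 m/s = 5.66667 ms.
Total = 6.754 ms.

6.754 ms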